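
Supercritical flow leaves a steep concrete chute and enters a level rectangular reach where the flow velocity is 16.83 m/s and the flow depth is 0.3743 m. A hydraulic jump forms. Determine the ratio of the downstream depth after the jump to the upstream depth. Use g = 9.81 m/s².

y₂/y₁ = 11.93

Fr₁ = V₁/√(g·y₁) = 16.83/√(9.81×0.3743) = 8.783.
From the momentum equation for a rectangular channel, y₂/y₁ = ½[√(1 + 8Fr₁²) − 1] = ½[√618.12 − 1] = 11.93.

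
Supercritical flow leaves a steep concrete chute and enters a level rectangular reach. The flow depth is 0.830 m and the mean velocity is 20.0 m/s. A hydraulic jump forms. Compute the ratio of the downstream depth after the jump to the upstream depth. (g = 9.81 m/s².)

y₂/y₁ = 9.42

Fr₁ = V₁/√(g·y₁) = 20.0/√(9.81×0.830) = 7.01.
From the momentum equation for a rectangular channel, y₂/y₁ = ½[√(1 + 8Fr₁²) − 1] = ½[√394.0 − 1] = 9.42.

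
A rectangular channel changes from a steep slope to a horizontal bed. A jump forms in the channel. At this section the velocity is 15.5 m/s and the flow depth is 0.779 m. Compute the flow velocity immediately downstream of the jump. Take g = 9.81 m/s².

V₂ = 2.08 m/s

Fr₁ = V₁/√(g·y₁) = 15.5/√(9.81×0.779) = 5.61.
By Bélanger, y₂/y₁ = ½[√(1 + 8Fr₁²) − 1] = ½[√252.5 − 1] = 7.45.
y₂ = 7.45 × 0.779 = 5.80 m.
q = V₁·y₁ = 15.5 × 0.779 = 12.1 m²/s.
V₂ = q/y₂ = 12.1/5.80 = 2.08 m/s.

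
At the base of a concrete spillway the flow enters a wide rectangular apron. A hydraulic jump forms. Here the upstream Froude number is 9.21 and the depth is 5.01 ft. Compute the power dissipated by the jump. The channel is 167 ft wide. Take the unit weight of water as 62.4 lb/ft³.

Fr₁ = 9.21 (given).
Sequent-depth ratio: y₂/y₁ = ½[√(1 + 8Fr₁²) − 1] = ½[√679.6 − 1] = 12.5.
y₂ = 12.5 × 5.01 = 62.8 ft.
Head loss: ΔE = (y₂ − y₁)³/(4y₁y₂) = (62.8 − 5.01)³/(4×5.01×62.8) = 192979/1258 = 153 ft.
V₁ = Fr₁·√(g·y₁) = 9.21×√(32.2×5.01) = 117 ft/s; q = V₁·y₁ = 586 ft²/s. Q = q·b = 586 × 167 = 97872 cfs. P = γ·Q·ΔE/550 = 62.4 × 97872 × 153 / 550 = 1702745 hp.

P = 1702745 hp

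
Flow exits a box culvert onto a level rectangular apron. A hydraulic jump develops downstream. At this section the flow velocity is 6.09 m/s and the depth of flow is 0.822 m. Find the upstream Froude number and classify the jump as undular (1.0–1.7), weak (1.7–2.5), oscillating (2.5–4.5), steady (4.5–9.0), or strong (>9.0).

Fr₁ = 2.14; weak jump

Fr₁ = V₁/√(g·y₁) = 6.09/√(9.81×0.822) = 2.14.
Fr₁ = 2.14 lies in the weak range.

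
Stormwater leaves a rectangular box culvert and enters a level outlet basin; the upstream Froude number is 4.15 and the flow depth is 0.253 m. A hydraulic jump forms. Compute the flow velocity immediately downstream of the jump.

V₂ = 1.21 m/s

Fr₁ = 4.15 (given).
Bélanger equation: y₂/y₁ = ½[√(1 + 8Fr₁²) − 1] = ½[√138.8 − 1] = 5.39.
y₂ = 5.39 × 0.253 = 1.36 m.
V₁ = Fr₁·√(g·y₁) = 4.15×√(9.81×0.253) = 6.54 m/s; q = V₁·y₁ = 1.65 m²/s.
V₂ = q/y₂ = 1.65/1.36 = 1.21 m/s.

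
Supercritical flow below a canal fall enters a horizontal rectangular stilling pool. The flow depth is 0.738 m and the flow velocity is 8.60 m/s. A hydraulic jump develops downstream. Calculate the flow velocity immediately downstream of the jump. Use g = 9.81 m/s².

V₂ = 2.12 m/s

Fr₁ = V₁/√(g·y₁) = 8.60/√(9.81×0.738) = 3.20.
Conjugate-depth relation: y₂/y₁ = ½[√(1 + 8Fr₁²) − 1] = ½[√82.73 − 1] = 4.05.
y₂ = 4.05 × 0.738 = 2.99 m.
q = V₁·y₁ = 8.60 × 0.738 = 6.35 m²/s.
V₂ = q/y₂ = 6.35/2.99 = 2.12 m/s.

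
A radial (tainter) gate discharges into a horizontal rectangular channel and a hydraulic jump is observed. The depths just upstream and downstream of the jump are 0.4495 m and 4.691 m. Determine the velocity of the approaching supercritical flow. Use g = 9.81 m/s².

V₁ = 16.22 m/s

For a rectangular channel the momentum equation gives q² = ½·g·y₁·y₂·(y₁ + y₂) = ½×9.81×0.4495×4.691×5.140 = 53.17.
q = √53.17 = 7.292 m²/s.
V₁ = q/y₁ = 7.292/0.4495 = 16.22 m/s.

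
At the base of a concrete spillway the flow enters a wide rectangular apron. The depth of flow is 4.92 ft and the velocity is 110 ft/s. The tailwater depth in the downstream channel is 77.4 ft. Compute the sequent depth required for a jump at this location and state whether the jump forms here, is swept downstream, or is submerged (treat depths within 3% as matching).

y₂ = 58.4 ft; the jump is submerged

Fr₁ = V₁/√(g·y₁) = 110/√(32.2×4.92) = 8.74.
Conjugate-depth relation: y₂/y₁ = ½[√(1 + 8Fr₁²) − 1] = ½[√612.0 − 1] = 11.9.
y₂ = 11.9 × 4.92 = 58.4 ft.
Tailwater y_tw = 77.4 ft: y_tw > y₂, so the jump is submerged.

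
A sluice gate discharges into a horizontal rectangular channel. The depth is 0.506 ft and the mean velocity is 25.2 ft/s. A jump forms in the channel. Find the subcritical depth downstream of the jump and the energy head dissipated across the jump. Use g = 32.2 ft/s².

Fr₁ = V₁/√(g·y₁) = 25.2/√(32.2×0.506) = 6.24.
Conjugate-depth relation: y₂/y₁ = ½[√(1 + 8Fr₁²) − 1] = ½[√312.8 − 1] = 8.34.
y₂ = 8.34 × 0.506 = 4.22 ft.
Head loss: ΔE = (y₂ − y₁)³/(4y₁y₂) = (4.22 − 0.506)³/(4×0.506×4.22) = 51.3/8.54 = 6.00 ft.

y₂ = 4.22 ft; ΔE = 6.00 ft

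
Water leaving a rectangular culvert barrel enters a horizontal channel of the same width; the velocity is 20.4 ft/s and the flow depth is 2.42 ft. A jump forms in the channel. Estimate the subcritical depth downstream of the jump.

y₂ = 6.79 ft

Fr₁ = V₁/√(g·y₁) = 20.4/√(32.2×2.42) = 2.31.
Bélanger equation: y₂/y₁ = ½[√(1 + 8Fr₁²) − 1] = ½[√43.72 − 1] = 2.81.
y₂ = 2.81 × 2.42 = 6.79 ft.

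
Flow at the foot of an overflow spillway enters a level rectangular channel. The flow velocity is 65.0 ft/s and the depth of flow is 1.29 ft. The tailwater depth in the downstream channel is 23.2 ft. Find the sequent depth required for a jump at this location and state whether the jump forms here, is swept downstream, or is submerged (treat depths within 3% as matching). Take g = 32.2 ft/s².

y₂ = 17.8 ft; the jump is submerged

Fr₁ = V₁/√(g·y₁) = 65.0/√(32.2×1.29) = 10.1.
From the momentum equation for a rectangular channel, y₂/y₁ = ½[√(1 + 8Fr₁²) − 1] = ½[√814.7 − 1] = 13.8.
y₂ = 13.8 × 1.29 = 17.8 ft.
Tailwater y_tw = 23.2 ft: y_tw > y₂, so the jump is submerged.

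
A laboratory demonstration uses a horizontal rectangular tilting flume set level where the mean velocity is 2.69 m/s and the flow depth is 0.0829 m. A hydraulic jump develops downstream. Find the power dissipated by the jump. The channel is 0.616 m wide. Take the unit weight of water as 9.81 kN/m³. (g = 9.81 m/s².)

Fr₁ = V₁/√(g·y₁) = 2.69/√(9.81×0.0829) = 2.98.
From the momentum equation for a rectangular channel, y₂/y₁ = ½[√(1 + 8Fr₁²) − 1] = ½[√72.18 − 1] = 3.75.
y₂ = 3.75 × 0.0829 = 0.311 m.
q = V₁·y₁ = 2.69 × 0.0829 = 0.223 m²/s. V₂ = q/y₂ = 0.223/0.311 = 0.718 m/s. E₁ = y₁ + V₁²/2g = 0.452 m; E₂ = y₂ + V₂²/2g = 0.337 m. ΔE = E₁ − E₂ = 0.115 m.
Q = q·b = 0.223 × 0.616 = 0.137 m³/s. P = γ·Q·ΔE = 9.81 × 0.137 × 0.115 = 0.155 kW.

P = 0.155 kW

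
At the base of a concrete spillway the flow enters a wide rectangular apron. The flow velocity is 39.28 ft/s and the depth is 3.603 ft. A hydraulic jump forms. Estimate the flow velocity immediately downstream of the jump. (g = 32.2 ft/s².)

V₂ = 8.390 ft/s

Fr₁ = V₁/√(g·y₁) = 39.28/√(32.2×3.603) = 3.647.
By Bélanger, y₂/y₁ = ½[√(1 + 8Fr₁²) − 1] = ½[√107.39 − 1] = 4.682.
y₂ = 4.682 × 3.603 = 16.87 ft.
q = V₁·y₁ = 39.28 × 3.603 = 141.5 ft²/s.
V₂ = q/y₂ = 141.5/16.87 = 8.390 ft/s.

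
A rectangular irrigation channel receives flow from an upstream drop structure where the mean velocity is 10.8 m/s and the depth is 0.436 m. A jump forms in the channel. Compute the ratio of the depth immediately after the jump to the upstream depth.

y₂/y₁ = 6.90

Fr₁ = V₁/√(g·y₁) = 10.8/√(9.81×0.436) = 5.22.
Conjugate-depth relation: y₂/y₁ = ½[√(1 + 8Fr₁²) − 1] = ½[√219.2 − 1] = 6.90.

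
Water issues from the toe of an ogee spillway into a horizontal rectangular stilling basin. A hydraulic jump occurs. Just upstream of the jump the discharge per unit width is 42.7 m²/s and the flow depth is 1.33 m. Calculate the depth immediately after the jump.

y₂ = 16.1 m

V₁ = q/y₁ = 42.7/1.33 = 32.1 m/s. Fr₁ = V₁/√(g·y₁) = 32.1/√(9.81×1.33) = 8.89.
By Bélanger, y₂/y₁ = ½[√(1 + 8Fr₁²) − 1] = ½[√633.0 − 1] = 12.1.
y₂ = 12.1 × 1.33 = 16.1 m.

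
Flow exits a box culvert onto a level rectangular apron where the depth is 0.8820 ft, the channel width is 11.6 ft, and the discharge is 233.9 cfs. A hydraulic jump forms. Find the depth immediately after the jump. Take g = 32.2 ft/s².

q = Q/b = 233.9/11.6 = 20.16 ft²/s; V₁ = q/y₁ = 22.86 ft/s. Fr₁ = V₁/√(g·y₁) = 4.290.
By Bélanger, y₂/y₁ = ½[√(1 + 8Fr₁²) − 1] = ½[√148.22 − 1] = 5.587.
y₂ = 5.587 × 0.8820 = 4.928 ft.

y₂ = 4.928 ft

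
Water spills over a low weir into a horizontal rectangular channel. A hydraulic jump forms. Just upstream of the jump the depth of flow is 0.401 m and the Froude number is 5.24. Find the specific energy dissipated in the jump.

ΔE = 3.01 m

Fr₁ = 5.24 (given).
From the momentum equation for a rectangular channel, y₂/y₁ = ½[√(1 + 8Fr₁²) − 1] = ½[√220.7 − 1] = 6.93.
y₂ = 6.93 × 0.401 = 2.78 m.
Head loss: ΔE = (y₂ − y₁)³/(4y₁y₂) = (2.78 − 0.401)³/(4×0.401×2.78) = 13.4/4.46 = 3.01 m.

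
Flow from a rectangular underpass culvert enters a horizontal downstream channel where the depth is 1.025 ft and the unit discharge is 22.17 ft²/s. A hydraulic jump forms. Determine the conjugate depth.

y₂ = 4.969 ft

V₁ = q/y₁ = 22.17/1.025 = 21.63 ft/s. Fr₁ = V₁/√(g·y₁) = 21.63/√(32.2×1.025) = 3.765.
By Bélanger, y₂/y₁ = ½[√(1 + 8Fr₁²) − 1] = ½[√114.40 − 1] = 4.848.
y₂ = 4.848 × 1.025 = 4.969 ft.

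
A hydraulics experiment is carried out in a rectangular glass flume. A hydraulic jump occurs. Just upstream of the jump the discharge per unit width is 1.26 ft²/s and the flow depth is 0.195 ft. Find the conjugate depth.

y₂ = 0.620 ft

V₁ = q/y₁ = 1.26/0.195 = 6.46 ft/s. Fr₁ = V₁/√(g·y₁) = 6.46/√(32.2×0.195) = 2.58.
Conjugate-depth relation: y₂/y₁ = ½[√(1 + 8Fr₁²) − 1] = ½[√54.20 − 1] = 3.18.
y₂ = 3.18 × 0.195 = 0.620 ft.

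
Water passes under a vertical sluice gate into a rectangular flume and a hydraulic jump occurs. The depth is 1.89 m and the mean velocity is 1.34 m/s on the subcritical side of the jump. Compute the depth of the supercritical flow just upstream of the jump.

y₁ = 0.314 m

Fr₂ = V₂/√(g·y₂) = 1.34/√(9.81×1.89) = 0.311.
Since the conjugate-depth ratio holds either way, y₁/y₂ = ½[√(1 + 8Fr₂²) − 1] = ½[√1.775 − 1] = 0.166.
y₁ = 0.166 × 1.89 = 0.314 m.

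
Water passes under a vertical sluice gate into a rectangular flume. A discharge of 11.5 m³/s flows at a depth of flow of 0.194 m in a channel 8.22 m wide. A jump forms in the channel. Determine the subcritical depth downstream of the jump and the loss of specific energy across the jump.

q = Q/b = 11.5/8.22 = 1.40 m²/s; V₁ = q/y₁ = 7.21 m/s. Fr₁ = V₁/√(g·y₁) = 5.23.
From the momentum equation for a rectangular channel, y₂/y₁ = ½[√(1 + 8Fr₁²) − 1] = ½[√219.6 − 1] = 6.91.
y₂ = 6.91 × 0.194 = 1.34 m.
Head loss: ΔE = (y₂ − y₁)³/(4y₁y₂) = (1.34 − 0.194)³/(4×0.194×1.34) = 1.51/1.04 = 1.45 m.

y₂ = 1.34 m; ΔE = 1.45 m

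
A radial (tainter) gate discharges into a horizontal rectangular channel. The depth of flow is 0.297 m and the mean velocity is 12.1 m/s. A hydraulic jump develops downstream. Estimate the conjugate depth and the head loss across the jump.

y₂ = 2.83 m; ΔE = 4.84 m

Fr₁ = V₁/√(g·y₁) = 12.1/√(9.81×0.297) = 7.09.
By Bélanger, y₂/y₁ = ½[√(1 + 8Fr₁²) − 1] = ½[√403.0 − 1] = 9.54.
y₂ = 9.54 × 0.297 = 2.83 m.
Head loss: ΔE = (y₂ − y₁)³/(4y₁y₂) = (2.83 − 0.297)³/(4×0.297×2.83) = 16.3/3.37 = 4.84 m.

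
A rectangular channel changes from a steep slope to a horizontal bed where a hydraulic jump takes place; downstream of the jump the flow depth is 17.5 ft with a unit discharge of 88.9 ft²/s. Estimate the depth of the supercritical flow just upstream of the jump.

y₁ = 1.48 ft

V₂ = q/y₂ = 88.9/17.5 = 5.08 ft/s; Fr₂ = V₂/√(g·y₂) = 0.214.
The Bélanger relation is symmetric: y₁/y₂ = ½[√(1 + 8Fr₂²) − 1] = ½[√1.366 − 1] = 0.0845.
y₁ = 0.0845 × 17.5 = 1.48 ft.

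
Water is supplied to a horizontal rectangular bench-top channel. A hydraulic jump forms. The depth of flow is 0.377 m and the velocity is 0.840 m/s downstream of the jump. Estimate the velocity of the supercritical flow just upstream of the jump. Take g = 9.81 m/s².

V₁ = 2.85 m/s

Fr₂ = V₂/√(g·y₂) = 0.840/√(9.81×0.377) = 0.437.
The Bélanger relation is symmetric: y₁/y₂ = ½[√(1 + 8Fr₂²) − 1] = ½[√2.526 − 1] = 0.295.
y₁ = 0.295 × 0.377 = 0.111 m.
V₁ = q/y₁ = 0.317/0.111 = 2.85 m/s.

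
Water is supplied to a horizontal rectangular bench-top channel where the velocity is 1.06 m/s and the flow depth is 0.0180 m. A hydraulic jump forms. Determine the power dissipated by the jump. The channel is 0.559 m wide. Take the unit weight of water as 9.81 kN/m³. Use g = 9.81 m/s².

P = 0.00141 kW

Fr₁ = V₁/√(g·y₁) = 1.06/√(9.81×0.0180) = 2.52.
Conjugate-depth relation: y₂/y₁ = ½[√(1 + 8Fr₁²) − 1] = ½[√51.90 − 1] = 3.10.
y₂ = 3.10 × 0.0180 = 0.0558 m.
q = V₁·y₁ = 1.06 × 0.0180 = 0.0191 m²/s. V₂ = q/y₂ = 0.0191/0.0558 = 0.342 m/s. E₁ = y₁ + V₁²/2g = 0.0753 m; E₂ = y₂ + V₂²/2g = 0.0618 m. ΔE = E₁ − E₂ = 0.0135 m.
Q = q·b = 0.0191 × 0.559 = 0.0107 m³/s. P = γ·Q·ΔE = 9.81 × 0.0107 × 0.0135 = 0.00141 kW.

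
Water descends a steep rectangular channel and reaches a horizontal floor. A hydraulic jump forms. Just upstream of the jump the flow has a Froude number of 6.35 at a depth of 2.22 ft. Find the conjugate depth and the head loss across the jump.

Fr₁ = 6.35 (given).
Conjugate-depth relation: y₂/y₁ = ½[√(1 + 8Fr₁²) − 1] = ½[√323.6 − 1] = 8.49.
y₂ = 8.49 × 2.22 = 18.9 ft.
V₁ = Fr₁·√(g·y₁) = 6.35×√(32.2×2.22) = 53.7 ft/s; q = V₁·y₁ = 119 ft²/s. V₂ = q/y₂ = 119/18.9 = 6.32 ft/s. E₁ = y₁ + V₁²/2g = 47.0 ft; E₂ = y₂ + V₂²/2g = 19.5 ft. ΔE = E₁ − E₂ = 27.5 ft.

y₂ = 18.9 ft; ΔE = 27.5 ft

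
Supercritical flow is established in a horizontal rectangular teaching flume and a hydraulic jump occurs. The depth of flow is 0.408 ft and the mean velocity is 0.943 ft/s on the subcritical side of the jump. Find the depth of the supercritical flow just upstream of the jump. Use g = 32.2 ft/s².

Fr₂ = V₂/√(g·y₂) = 0.943/√(32.2×0.408) = 0.260.
Applying the sequent-depth relation in reverse, y₁/y₂ = ½[√(1 + 8Fr₂²) − 1] = ½[√1.541 − 1] = 0.121.
y₁ = 0.121 × 0.408 = 0.0493 ft.

y₁ = 0.0493 ft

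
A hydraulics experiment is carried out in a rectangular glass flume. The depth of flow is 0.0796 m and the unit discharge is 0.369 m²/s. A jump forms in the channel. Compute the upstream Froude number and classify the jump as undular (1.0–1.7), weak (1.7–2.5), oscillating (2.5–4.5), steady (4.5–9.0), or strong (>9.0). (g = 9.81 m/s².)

V₁ = q/y₁ = 0.369/0.0796 = 4.64 m/s. Fr₁ = V₁/√(g·y₁) = 4.64/√(9.81×0.0796) = 5.25.
Fr₁ = 5.25 lies in the steady range.

Fr₁ = 5.25; steady jump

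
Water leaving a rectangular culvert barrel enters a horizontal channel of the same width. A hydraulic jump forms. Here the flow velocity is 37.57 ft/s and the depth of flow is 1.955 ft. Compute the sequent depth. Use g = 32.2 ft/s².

y₂ = 12.15 ft

Fr₁ = V₁/√(g·y₁) = 37.57/√(32.2×1.955) = 4.735.
By Bélanger, y₂/y₁ = ½[√(1 + 8Fr₁²) − 1] = ½[√180.38 − 1] = 6.215.
y₂ = 6.215 × 1.955 = 12.15 ft.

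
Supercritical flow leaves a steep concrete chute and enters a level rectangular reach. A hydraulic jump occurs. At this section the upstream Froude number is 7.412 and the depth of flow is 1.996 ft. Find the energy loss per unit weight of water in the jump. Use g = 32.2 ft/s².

ΔE = 36.33 ft

Fr₁ = 7.412 (given).
Conjugate-depth relation: y₂/y₁ = ½[√(1 + 8Fr₁²) − 1] = ½[√440.50 − 1] = 9.994.
y₂ = 9.994 × 1.996 = 19.95 ft.
Head loss: ΔE = (y₂ − y₁)³/(4y₁y₂) = (19.95 − 1.996)³/(4×1.996×19.95) = 5786/159.3 = 36.33 ft.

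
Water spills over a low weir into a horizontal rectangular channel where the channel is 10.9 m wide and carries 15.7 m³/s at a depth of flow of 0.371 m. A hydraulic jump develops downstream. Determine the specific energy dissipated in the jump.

ΔE = 0.110 m

q = Q/b = 15.7/10.9 = 1.44 m²/s; V₁ = q/y₁ = 3.88 m/s. Fr₁ = V₁/√(g·y₁) = 2.04.
Conjugate-depth relation: y₂/y₁ = ½[√(1 + 8Fr₁²) − 1] = ½[√34.13 − 1] = 2.42.
y₂ = 2.42 × 0.371 = 0.898 m.
Head loss: ΔE = (y₂ − y₁)³/(4y₁y₂) = (0.898 − 0.371)³/(4×0.371×0.898) = 0.147/1.33 = 0.110 m.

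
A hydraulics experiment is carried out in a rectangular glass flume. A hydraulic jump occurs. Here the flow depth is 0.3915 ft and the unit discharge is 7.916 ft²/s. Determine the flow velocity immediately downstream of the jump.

V₂ = 2.671 ft/s

V₁ = q/y₁ = 7.916/0.3915 = 20.22 ft/s. Fr₁ = V₁/√(g·y₁) = 20.22/√(32.2×0.3915) = 5.695.
Sequent-depth ratio: y₂/y₁ = ½[√(1 + 8Fr₁²) − 1] = ½[√260.45 − 1] = 7.569.
y₂ = 7.569 × 0.3915 = 2.963 ft.
V₂ = q/y₂ = 7.916/2.963 = 2.671 ft/s.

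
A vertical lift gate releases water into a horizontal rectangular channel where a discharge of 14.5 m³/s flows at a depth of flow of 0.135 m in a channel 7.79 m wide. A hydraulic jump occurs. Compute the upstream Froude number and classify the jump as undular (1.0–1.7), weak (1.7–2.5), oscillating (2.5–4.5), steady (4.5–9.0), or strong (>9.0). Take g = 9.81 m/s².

Fr₁ = 12.0; strong jump

q = Q/b = 14.5/7.79 = 1.86 m²/s; V₁ = q/y₁ = 13.8 m/s. Fr₁ = V₁/√(g·y₁) = 12.0.
Fr₁ = 12.0 lies in the strong range.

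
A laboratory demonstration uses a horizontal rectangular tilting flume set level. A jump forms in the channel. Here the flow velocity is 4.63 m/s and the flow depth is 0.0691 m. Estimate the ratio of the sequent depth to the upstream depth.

Fr₁ = V₁/√(g·y₁) = 4.63/√(9.81×0.0691) = 5.62.
From the momentum equation for a rectangular channel, y₂/y₁ = ½[√(1 + 8Fr₁²) − 1] = ½[√254.0 − 1] = 7.47.

y₂/y₁ = 7.47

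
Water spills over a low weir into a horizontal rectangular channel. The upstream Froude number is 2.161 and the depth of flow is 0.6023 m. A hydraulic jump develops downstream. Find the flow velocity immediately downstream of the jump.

Fr₁ = 2.161 (given).
Sequent-depth ratio: y₂/y₁ = ½[√(1 + 8Fr₁²) − 1] = ½[√38.359 − 1] = 2.597.
y₂ = 2.597 × 0.6023 = 1.564 m.
V₁ = Fr₁·√(g·y₁) = 2.161×√(9.81×0.6023) = 5.253 m/s; q = V₁·y₁ = 3.164 m²/s.
V₂ = q/y₂ = 3.164/1.564 = 2.023 m/s.

V₂ = 2.023 m/s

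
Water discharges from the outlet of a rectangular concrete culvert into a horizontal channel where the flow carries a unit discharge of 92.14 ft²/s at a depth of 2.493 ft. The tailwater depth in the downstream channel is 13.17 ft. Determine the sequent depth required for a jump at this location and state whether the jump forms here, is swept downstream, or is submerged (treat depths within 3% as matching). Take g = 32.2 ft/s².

V₁ = q/y₁ = 92.14/2.493 = 36.96 ft/s. Fr₁ = V₁/√(g·y₁) = 36.96/√(32.2×2.493) = 4.125.
Sequent-depth ratio: y₂/y₁ = ½[√(1 + 8Fr₁²) − 1] = ½[√137.13 − 1] = 5.355.
y₂ = 5.355 × 2.493 = 13.35 ft.
Tailwater y_tw = 13.17 ft: y_tw ≈ y₂, so the jump forms here.

y₂ = 13.35 ft; the jump forms here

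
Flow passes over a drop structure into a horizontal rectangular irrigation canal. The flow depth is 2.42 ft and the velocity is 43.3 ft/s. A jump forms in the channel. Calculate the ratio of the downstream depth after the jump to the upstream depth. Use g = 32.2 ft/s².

Fr₁ = V₁/√(g·y₁) = 43.3/√(32.2×2.42) = 4.91.
Sequent-depth ratio: y₂/y₁ = ½[√(1 + 8Fr₁²) − 1] = ½[√193.5 − 1] = 6.45.

y₂/y₁ = 6.45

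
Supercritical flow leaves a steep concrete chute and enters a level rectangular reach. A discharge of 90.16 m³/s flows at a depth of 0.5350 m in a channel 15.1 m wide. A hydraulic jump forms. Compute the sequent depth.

q = Q/b = 90.16/15.1 = 5.971 m²/s; V₁ = q/y₁ = 11.16 m/s. Fr₁ = V₁/√(g·y₁) = 4.872.
Sequent-depth ratio: y₂/y₁ = ½[√(1 + 8Fr₁²) − 1] = ½[√190.86 − 1] = 6.408.
y₂ = 6.408 × 0.5350 = 3.428 m.

y₂ = 3.428 m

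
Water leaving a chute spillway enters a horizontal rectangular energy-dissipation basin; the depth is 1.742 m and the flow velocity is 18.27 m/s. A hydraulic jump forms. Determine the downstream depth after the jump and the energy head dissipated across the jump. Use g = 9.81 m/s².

y₂ = 10.05 m; ΔE = 8.192 m

Fr₁ = V₁/√(g·y₁) = 18.27/√(9.81×1.742) = 4.420.
Conjugate-depth relation: y₂/y₁ = ½[√(1 + 8Fr₁²) − 1] = ½[√157.26 − 1] = 5.770.
y₂ = 5.770 × 1.742 = 10.05 m.
Head loss: ΔE = (y₂ − y₁)³/(4y₁y₂) = (10.05 − 1.742)³/(4×1.742×10.05) = 573.8/70.04 = 8.192 m.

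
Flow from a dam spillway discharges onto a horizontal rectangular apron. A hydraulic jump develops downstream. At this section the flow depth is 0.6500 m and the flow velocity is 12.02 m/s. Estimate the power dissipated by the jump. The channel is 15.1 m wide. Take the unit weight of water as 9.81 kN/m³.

Fr₁ = V₁/√(g·y₁) = 12.02/√(9.81×0.6500) = 4.760.
Sequent-depth ratio: y₂/y₁ = ½[√(1 + 8Fr₁²) − 1] = ½[√182.27 − 1] = 6.250.
y₂ = 6.250 × 0.6500 = 4.063 m.
Head loss: ΔE = (y₂ − y₁)³/(4y₁y₂) = (4.063 − 0.6500)³/(4×0.6500×4.063) = 39.75/10.56 = 3.763 m.
q = V₁·y₁ = 12.02 × 0.6500 = 7.813 m²/s. Q = q·b = 7.813 × 15.1 = 118.0 m³/s. P = γ·Q·ΔE = 9.81 × 118.0 × 3.763 = 4355 kW.

P = 4355 kW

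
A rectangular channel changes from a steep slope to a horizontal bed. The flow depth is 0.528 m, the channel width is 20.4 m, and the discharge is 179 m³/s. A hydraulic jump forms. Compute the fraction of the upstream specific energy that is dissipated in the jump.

ΔE/E₁ = 0.634 (63.4%)

q = Q/b = 179/20.4 = 8.77 m²/s; V₁ = q/y₁ = 16.6 m/s. Fr₁ = V₁/√(g·y₁) = 7.30.
Sequent-depth ratio: y₂/y₁ = ½[√(1 + 8Fr₁²) − 1] = ½[√427.5 − 1] = 9.84.
y₂ = 9.84 × 0.528 = 5.19 m.
E₁ = y₁ + V₁²/2g = 14.6 m. ΔE = (y₂ − y₁)³/(4y₁y₂) = 9.26 m. ΔE/E₁ = 9.26/14.6 = 0.634.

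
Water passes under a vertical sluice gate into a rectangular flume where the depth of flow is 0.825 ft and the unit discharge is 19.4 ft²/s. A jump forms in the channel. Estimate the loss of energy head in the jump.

ΔE = 4.24 ft

V₁ = q/y₁ = 19.4/0.825 = 23.5 ft/s. Fr₁ = V₁/√(g·y₁) = 23.5/√(32.2×0.825) = 4.56.
Conjugate-depth relation: y₂/y₁ = ½[√(1 + 8Fr₁²) − 1] = ½[√167.5 − 1] = 5.97.
y₂ = 5.97 × 0.825 = 4.93 ft.
V₂ = q/y₂ = 19.4/4.93 = 3.94 ft/s. E₁ = y₁ + V₁²/2g = 9.41 ft; E₂ = y₂ + V₂²/2g = 5.17 ft. ΔE = E₁ − E₂ = 4.24 ft.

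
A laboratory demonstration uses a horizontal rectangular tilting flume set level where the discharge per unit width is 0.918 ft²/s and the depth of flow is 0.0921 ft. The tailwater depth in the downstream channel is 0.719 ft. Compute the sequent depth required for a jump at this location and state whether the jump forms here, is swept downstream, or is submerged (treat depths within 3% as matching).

y₂ = 0.709 ft; the jump forms here

V₁ = q/y₁ = 0.918/0.0921 = 9.97 ft/s. Fr₁ = V₁/√(g·y₁) = 9.97/√(32.2×0.0921) = 5.79.
From the momentum equation for a rectangular channel, y₂/y₁ = ½[√(1 + 8Fr₁²) − 1] = ½[√269.0 − 1] = 7.70.
y₂ = 7.70 × 0.0921 = 0.709 ft.
Tailwater y_tw = 0.719 ft: y_tw ≈ y₂, so the jump forms here.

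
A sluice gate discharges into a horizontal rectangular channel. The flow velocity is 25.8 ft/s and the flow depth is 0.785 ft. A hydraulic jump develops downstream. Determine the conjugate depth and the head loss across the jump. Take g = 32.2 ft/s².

y₂ = 5.32 ft; ΔE = 5.58 ft

Fr₁ = V₁/√(g·y₁) = 25.8/√(32.2×0.785) = 5.13.
From the momentum equation for a rectangular channel, y₂/y₁ = ½[√(1 + 8Fr₁²) − 1] = ½[√211.7 − 1] = 6.77.
y₂ = 6.77 × 0.785 = 5.32 ft.
q = V₁·y₁ = 25.8 × 0.785 = 20.3 ft²/s. V₂ = q/y₂ = 20.3/5.32 = 3.81 ft/s. E₁ = y₁ + V₁²/2g = 11.1 ft; E₂ = y₂ + V₂²/2g = 5.54 ft. ΔE = E₁ − E₂ = 5.58 ft.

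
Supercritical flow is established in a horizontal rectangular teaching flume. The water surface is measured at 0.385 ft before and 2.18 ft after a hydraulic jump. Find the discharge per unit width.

q = 5.89 ft²/s

For a rectangular channel the momentum equation gives q² = ½·g·y₁·y₂·(y₁ + y₂) = ½×32.2×0.385×2.18×2.57 = 34.7.
q = √34.7 = 5.89 ft²/s.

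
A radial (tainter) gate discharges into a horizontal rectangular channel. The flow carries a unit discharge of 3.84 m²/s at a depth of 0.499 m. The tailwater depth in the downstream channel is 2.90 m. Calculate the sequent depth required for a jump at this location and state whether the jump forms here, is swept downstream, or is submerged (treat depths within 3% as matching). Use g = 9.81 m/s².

y₂ = 2.22 m; the jump is submerged

V₁ = q/y₁ = 3.84/0.499 = 7.70 m/s. Fr₁ = V₁/√(g·y₁) = 7.70/√(9.81×0.499) = 3.48.
From the momentum equation for a rectangular channel, y₂/y₁ = ½[√(1 + 8Fr₁²) − 1] = ½[√97.78 − 1] = 4.44.
y₂ = 4.44 × 0.499 = 2.22 m.
Tailwater y_tw = 2.90 m: y_tw > y₂, so the jump is submerged.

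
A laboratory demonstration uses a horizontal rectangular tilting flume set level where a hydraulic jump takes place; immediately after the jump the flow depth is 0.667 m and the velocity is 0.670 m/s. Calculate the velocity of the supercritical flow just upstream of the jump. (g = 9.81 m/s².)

V₁ = 5.48 m/s

Fr₂ = V₂/√(g·y₂) = 0.670/√(9.81×0.667) = 0.262.
The Bélanger relation is symmetric: y₁/y₂ = ½[√(1 + 8Fr₂²) − 1] = ½[√1.549 − 1] = 0.122.
y₁ = 0.122 × 0.667 = 0.0815 m.
V₁ = q/y₁ = 0.447/0.0815 = 5.48 m/s.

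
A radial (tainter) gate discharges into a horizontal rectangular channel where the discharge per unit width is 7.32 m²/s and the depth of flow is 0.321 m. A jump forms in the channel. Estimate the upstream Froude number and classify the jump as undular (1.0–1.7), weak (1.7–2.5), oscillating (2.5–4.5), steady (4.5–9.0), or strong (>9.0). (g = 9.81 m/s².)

V₁ = q/y₁ = 7.32/0.321 = 22.8 m/s. Fr₁ = V₁/√(g·y₁) = 22.8/√(9.81×0.321) = 12.9.
Fr₁ = 12.9 lies in the strong range.

Fr₁ = 12.9; strong jump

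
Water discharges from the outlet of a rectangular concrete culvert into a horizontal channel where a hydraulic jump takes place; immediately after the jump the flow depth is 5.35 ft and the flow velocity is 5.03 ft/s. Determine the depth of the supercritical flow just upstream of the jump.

Fr₂ = V₂/√(g·y₂) = 5.03/√(32.2×5.35) = 0.383.
The Bélanger relation is symmetric: y₁/y₂ = ½[√(1 + 8Fr₂²) − 1] = ½[√2.175 − 1] = 0.237.
y₁ = 0.237 × 5.35 = 1.27 ft.

y₁ = 1.27 ft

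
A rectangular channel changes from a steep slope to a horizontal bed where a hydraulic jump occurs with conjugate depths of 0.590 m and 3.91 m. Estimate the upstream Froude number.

Fr₁ = 5.03

For a rectangular channel the momentum equation gives q² = ½·g·y₁·y₂·(y₁ + y₂) = ½×9.81×0.590×3.91×4.50 = 50.9.
q = √50.9 = 7.14 m²/s.
V₁ = q/y₁ = 12.1 m/s; Fr₁ = V₁/√(g·y₁) = 5.03.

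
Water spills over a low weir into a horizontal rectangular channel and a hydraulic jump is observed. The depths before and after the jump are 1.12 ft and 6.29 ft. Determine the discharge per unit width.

q = 29.0 ft²/s

For a rectangular channel the momentum equation gives q² = ½·g·y₁·y₂·(y₁ + y₂) = ½×32.2×1.12×6.29×7.41 = 840.
q = √840 = 29.0 ft²/s.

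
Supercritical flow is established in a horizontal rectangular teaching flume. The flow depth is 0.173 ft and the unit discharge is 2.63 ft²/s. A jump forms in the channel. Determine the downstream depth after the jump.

V₁ = q/y₁ = 2.63/0.173 = 15.2 ft/s. Fr₁ = V₁/√(g·y₁) = 15.2/√(32.2×0.173) = 6.44.
Bélanger equation: y₂/y₁ = ½[√(1 + 8Fr₁²) − 1] = ½[√332.9 − 1] = 8.62.
y₂ = 8.62 × 0.173 = 1.49 ft.

y₂ = 1.49 ft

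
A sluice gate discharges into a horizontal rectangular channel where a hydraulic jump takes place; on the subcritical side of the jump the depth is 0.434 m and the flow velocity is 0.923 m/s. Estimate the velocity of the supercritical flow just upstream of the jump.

V₁ = 3.01 m/s

Fr₂ = V₂/√(g·y₂) = 0.923/√(9.81×0.434) = 0.447.
Since the conjugate-depth ratio holds either way, y₁/y₂ = ½[√(1 + 8Fr₂²) − 1] = ½[√2.601 − 1] = 0.306.
y₁ = 0.306 × 0.434 = 0.133 m.
V₁ = q/y₁ = 0.401/0.133 = 3.01 m/s.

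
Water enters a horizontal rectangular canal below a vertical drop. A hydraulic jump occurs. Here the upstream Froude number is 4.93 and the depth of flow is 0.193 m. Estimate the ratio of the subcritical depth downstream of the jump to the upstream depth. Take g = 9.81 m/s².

Fr₁ = 4.93 (given).
From the momentum equation for a rectangular channel, y₂/y₁ = ½[√(1 + 8Fr₁²) − 1] = ½[√195.4 − 1] = 6.49.

y₂/y₁ = 6.49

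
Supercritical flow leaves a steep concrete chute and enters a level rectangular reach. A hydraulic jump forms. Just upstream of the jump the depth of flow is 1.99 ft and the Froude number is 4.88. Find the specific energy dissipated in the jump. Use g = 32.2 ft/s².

Fr₁ = 4.88 (given).
Sequent-depth ratio: y₂/y₁ = ½[√(1 + 8Fr₁²) − 1] = ½[√191.5 − 1] = 6.42.
y₂ = 6.42 × 1.99 = 12.8 ft.
Head loss: ΔE = (y₂ − y₁)³/(4y₁y₂) = (12.8 − 1.99)³/(4×1.99×12.8) = 1254/102 = 12.3 ft.

ΔE = 12.3 ft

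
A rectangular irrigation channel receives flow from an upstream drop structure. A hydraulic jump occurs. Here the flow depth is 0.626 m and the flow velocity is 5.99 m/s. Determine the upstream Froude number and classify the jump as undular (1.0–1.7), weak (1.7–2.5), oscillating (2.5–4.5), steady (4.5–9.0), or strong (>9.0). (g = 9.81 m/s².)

Fr₁ = 2.42; weak jump

Fr₁ = V₁/√(g·y₁) = 5.99/√(9.81×0.626) = 2.42.
Fr₁ = 2.42 lies in the weak range.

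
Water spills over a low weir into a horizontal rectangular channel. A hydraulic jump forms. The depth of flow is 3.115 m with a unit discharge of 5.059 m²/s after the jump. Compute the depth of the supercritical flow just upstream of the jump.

V₂ = q/y₂ = 5.059/3.115 = 1.624 m/s; Fr₂ = V₂/√(g·y₂) = 0.2938.
Applying the sequent-depth relation in reverse, y₁/y₂ = ½[√(1 + 8Fr₂²) − 1] = ½[√1.6905 − 1] = 0.1501.
y₁ = 0.1501 × 3.115 = 0.4676 m.

y₁ = 0.4676 m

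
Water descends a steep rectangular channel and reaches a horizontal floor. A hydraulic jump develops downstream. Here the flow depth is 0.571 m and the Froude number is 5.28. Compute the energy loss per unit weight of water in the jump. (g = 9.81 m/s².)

ΔE = 4.38 m

Fr₁ = 5.28 (given).
From the momentum equation for a rectangular channel, y₂/y₁ = ½[√(1 + 8Fr₁²) − 1] = ½[√224.0 − 1] = 6.98.
y₂ = 6.98 × 0.571 = 3.99 m.
V₁ = Fr₁·√(g·y₁) = 5.28×√(9.81×0.571) = 12.5 m/s; q = V₁·y₁ = 7.14 m²/s. V₂ = q/y₂ = 7.14/3.99 = 1.79 m/s. E₁ = y₁ + V₁²/2g = 8.53 m; E₂ = y₂ + V₂²/2g = 4.15 m. ΔE = E₁ − E₂ = 4.38 m.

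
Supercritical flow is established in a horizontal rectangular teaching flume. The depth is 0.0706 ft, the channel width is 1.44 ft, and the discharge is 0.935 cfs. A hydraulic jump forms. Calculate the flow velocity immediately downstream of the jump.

q = Q/b = 0.935/1.44 = 0.649 ft²/s; V₁ = q/y₁ = 9.20 ft/s. Fr₁ = V₁/√(g·y₁) = 6.10.
Sequent-depth ratio: y₂/y₁ = ½[√(1 + 8Fr₁²) − 1] = ½[√298.7 − 1] = 8.14.
y₂ = 8.14 × 0.0706 = 0.575 ft.
V₂ = q/y₂ = 0.649/0.575 = 1.13 ft/s.

V₂ = 1.13 ft/s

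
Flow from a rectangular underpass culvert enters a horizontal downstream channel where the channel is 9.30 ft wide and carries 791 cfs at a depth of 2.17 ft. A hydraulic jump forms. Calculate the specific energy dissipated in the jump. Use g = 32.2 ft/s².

ΔE = 12.0 ft

q = Q/b = 791/9.30 = 85.1 ft²/s; V₁ = q/y₁ = 39.2 ft/s. Fr₁ = V₁/√(g·y₁) = 4.69.
By Bélanger, y₂/y₁ = ½[√(1 + 8Fr₁²) − 1] = ½[√176.9 − 1] = 6.15.
y₂ = 6.15 × 2.17 = 13.3 ft.
V₂ = q/y₂ = 85.1/13.3 = 6.37 ft/s. E₁ = y₁ + V₁²/2g = 26.0 ft; E₂ = y₂ + V₂²/2g = 14.0 ft. ΔE = E₁ − E₂ = 12.0 ft.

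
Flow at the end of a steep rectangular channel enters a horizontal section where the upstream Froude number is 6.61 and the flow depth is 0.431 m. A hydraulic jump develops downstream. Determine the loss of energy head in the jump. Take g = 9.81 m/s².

ΔE = 5.91 m

Fr₁ = 6.61 (given).
Conjugate-depth relation: y₂/y₁ = ½[√(1 + 8Fr₁²) − 1] = ½[√350.5 − 1] = 8.86.
y₂ = 8.86 × 0.431 = 3.82 m.
V₁ = Fr₁·√(g·y₁) = 6.61×√(9.81×0.431) = 13.6 m/s; q = V₁·y₁ = 5.86 m²/s. V₂ = q/y₂ = 5.86/3.82 = 1.53 m/s. E₁ = y₁ + V₁²/2g = 9.85 m; E₂ = y₂ + V₂²/2g = 3.94 m. ΔE = E₁ − E₂ = 5.91 m.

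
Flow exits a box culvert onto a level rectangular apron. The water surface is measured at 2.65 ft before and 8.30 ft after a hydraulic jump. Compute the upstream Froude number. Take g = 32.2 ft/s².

Fr₁ = 2.54

For a rectangular channel the momentum equation gives q² = ½·g·y₁·y₂·(y₁ + y₂) = ½×32.2×2.65×8.30×11.0 = 3878.
q = √3878 = 62.3 ft²/s.
V₁ = q/y₁ = 23.5 ft/s; Fr₁ = V₁/√(g·y₁) = 2.54.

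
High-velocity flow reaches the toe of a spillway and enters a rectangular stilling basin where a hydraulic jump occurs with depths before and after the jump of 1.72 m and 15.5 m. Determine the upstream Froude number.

Fr₁ = 6.72

For a rectangular channel the momentum equation gives q² = ½·g·y₁·y₂·(y₁ + y₂) = ½×9.81×1.72×15.5×17.2 = 2252.
q = √2252 = 47.5 m²/s.
V₁ = q/y₁ = 27.6 m/s; Fr₁ = V₁/√(g·y₁) = 6.72.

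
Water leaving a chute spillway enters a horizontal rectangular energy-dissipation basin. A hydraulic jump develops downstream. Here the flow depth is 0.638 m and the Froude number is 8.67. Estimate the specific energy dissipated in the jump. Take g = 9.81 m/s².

Fr₁ = 8.67 (given).
Sequent-depth ratio: y₂/y₁ = ½[√(1 + 8Fr₁²) − 1] = ½[√602.4 − 1] = 11.8.
y₂ = 11.8 × 0.638 = 7.51 m.
V₁ = Fr₁·√(g·y₁) = 8.67×√(9.81×0.638) = 21.7 m/s; q = V₁·y₁ = 13.8 m²/s. V₂ = q/y₂ = 13.8/7.51 = 1.84 m/s. E₁ = y₁ + V₁²/2g = 24.6 m; E₂ = y₂ + V₂²/2g = 7.68 m. ΔE = E₁ − E₂ = 16.9 m.

ΔE = 16.9 m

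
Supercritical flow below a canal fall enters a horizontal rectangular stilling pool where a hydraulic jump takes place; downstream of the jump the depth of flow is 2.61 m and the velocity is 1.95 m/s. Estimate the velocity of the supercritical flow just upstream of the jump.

V₁ = 8.14 m/s

Fr₂ = V₂/√(g·y₂) = 1.95/√(9.81×2.61) = 0.385.
The Bélanger relation is symmetric: y₁/y₂ = ½[√(1 + 8Fr₂²) − 1] = ½[√2.188 − 1] = 0.240.
y₁ = 0.240 × 2.61 = 0.625 m.
V₁ = q/y₁ = 5.09/0.625 = 8.14 m/s.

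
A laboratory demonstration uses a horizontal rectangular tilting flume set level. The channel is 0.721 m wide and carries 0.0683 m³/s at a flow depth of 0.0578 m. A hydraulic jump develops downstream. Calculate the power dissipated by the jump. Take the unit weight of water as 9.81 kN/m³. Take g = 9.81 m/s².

q = Q/b = 0.0683/0.721 = 0.0947 m²/s; V₁ = q/y₁ = 1.64 m/s. Fr₁ = V₁/√(g·y₁) = 2.18.
Sequent-depth ratio: y₂/y₁ = ½[√(1 + 8Fr₁²) − 1] = ½[√38.90 − 1] = 2.62.
y₂ = 2.62 × 0.0578 = 0.151 m.
Head loss: ΔE = (y₂ − y₁)³/(4y₁y₂) = (0.151 − 0.0578)³/(4×0.0578×0.151) = 0.000819/0.0350 = 0.0234 m.
P = γ·Q·ΔE = 9.81 × 0.0683 × 0.0234 = 0.0157 kW.

P = 0.0157 kW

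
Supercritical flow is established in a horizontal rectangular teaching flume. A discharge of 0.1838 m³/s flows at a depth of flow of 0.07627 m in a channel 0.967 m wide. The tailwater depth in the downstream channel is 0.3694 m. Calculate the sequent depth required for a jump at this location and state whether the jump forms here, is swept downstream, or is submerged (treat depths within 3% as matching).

y₂ = 0.2750 m; the jump is submerged

q = Q/b = 0.1838/0.967 = 0.1901 m²/s; V₁ = q/y₁ = 2.492 m/s. Fr₁ = V₁/√(g·y₁) = 2.881.
By Bélanger, y₂/y₁ = ½[√(1 + 8Fr₁²) − 1] = ½[√67.405 − 1] = 3.605.
y₂ = 3.605 × 0.07627 = 0.2750 m.
Tailwater y_tw = 0.3694 m: y_tw > y₂, so the jump is submerged.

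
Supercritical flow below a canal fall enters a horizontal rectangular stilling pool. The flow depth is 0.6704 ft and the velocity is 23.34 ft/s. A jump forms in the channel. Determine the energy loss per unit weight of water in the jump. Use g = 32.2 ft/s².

Fr₁ = V₁/√(g·y₁) = 23.34/√(32.2×0.6704) = 5.023.
By Bélanger, y₂/y₁ = ½[√(1 + 8Fr₁²) − 1] = ½[√202.88 − 1] = 6.622.
y₂ = 6.622 × 0.6704 = 4.439 ft.
q = V₁·y₁ = 23.34 × 0.6704 = 15.65 ft²/s. V₂ = q/y₂ = 15.65/4.439 = 3.525 ft/s. E₁ = y₁ + V₁²/2g = 9.129 ft; E₂ = y₂ + V₂²/2g = 4.632 ft. ΔE = E₁ − E₂ = 4.497 ft.

ΔE = 4.497 ft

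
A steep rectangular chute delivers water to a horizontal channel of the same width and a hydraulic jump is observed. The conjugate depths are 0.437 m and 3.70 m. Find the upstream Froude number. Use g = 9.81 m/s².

For a rectangular channel the momentum equation gives q² = ½·g·y₁·y₂·(y₁ + y₂) = ½×9.81×0.437×3.70×4.14 = 32.8.
q = √32.8 = 5.73 m²/s.
V₁ = q/y₁ = 13.1 m/s; Fr₁ = V₁/√(g·y₁) = 6.33.

Fr₁ = 6.33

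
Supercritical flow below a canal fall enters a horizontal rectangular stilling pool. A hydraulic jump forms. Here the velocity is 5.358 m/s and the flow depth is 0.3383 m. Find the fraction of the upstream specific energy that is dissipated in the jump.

ΔE/E₁ = 0.248 (24.8%)

Fr₁ = V₁/√(g·y₁) = 5.358/√(9.81×0.3383) = 2.941.
Conjugate-depth relation: y₂/y₁ = ½[√(1 + 8Fr₁²) − 1] = ½[√70.203 − 1] = 3.689.
y₂ = 3.689 × 0.3383 = 1.248 m.
E₁ = y₁ + V₁²/2g = 1.802 m. ΔE = (y₂ − y₁)³/(4y₁y₂) = 0.4459 m. ΔE/E₁ = 0.4459/1.802 = 0.248.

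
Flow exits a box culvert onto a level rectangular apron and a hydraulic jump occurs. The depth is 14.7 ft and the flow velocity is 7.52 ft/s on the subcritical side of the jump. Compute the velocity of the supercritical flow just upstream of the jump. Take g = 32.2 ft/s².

V₁ = 37.7 ft/s

Fr₂ = V₂/√(g·y₂) = 7.52/√(32.2×14.7) = 0.346.
Since the conjugate-depth ratio holds either way, y₁/y₂ = ½[√(1 + 8Fr₂²) − 1] = ½[√1.956 − 1] = 0.199.
y₁ = 0.199 × 14.7 = 2.93 ft.
V₁ = q/y₁ = 111/2.93 = 37.7 ft/s.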